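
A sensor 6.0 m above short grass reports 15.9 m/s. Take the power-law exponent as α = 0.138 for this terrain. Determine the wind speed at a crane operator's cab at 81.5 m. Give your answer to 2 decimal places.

Power-law profile: V₂ = V₁ · (z₂/z₁)^α
V₂ = 15.9 × (81.5/6.0)^0.138 = 15.9 × (13.5833)^0.138
    = 15.9 × 1.4334 = 22.7904 m/s

22.79 m/s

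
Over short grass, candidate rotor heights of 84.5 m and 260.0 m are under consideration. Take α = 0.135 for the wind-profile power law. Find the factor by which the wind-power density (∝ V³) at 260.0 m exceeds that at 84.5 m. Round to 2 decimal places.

Speed ratio: V_B/V_A = (z_B/z_A)^α = (260.0/84.5)^0.135 = (3.0769)^0.135 = 1.16385
Power-density ratio: P_B/P_A = (V_B/V_A)³ = (1.16385)³ = 1.57648

1.58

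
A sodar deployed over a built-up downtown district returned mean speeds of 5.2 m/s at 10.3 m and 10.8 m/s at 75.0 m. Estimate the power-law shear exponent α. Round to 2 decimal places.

α ≈ 0.37

Power law: V₂/V₁ = (z₂/z₁)^α ⇒ α = ln(V₂/V₁) / ln(z₂/z₁)
α = ln(10.8/5.2) / ln(75.0/10.3) = ln(2.0769) / ln(7.2816)
  = 0.73089 / 1.98534 = 0.36814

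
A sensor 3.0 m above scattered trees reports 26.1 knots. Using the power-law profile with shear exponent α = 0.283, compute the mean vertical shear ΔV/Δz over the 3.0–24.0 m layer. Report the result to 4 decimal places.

Power law: V₂ = V₁ · (z₂/z₁)^α = 26.1 × (8.0000)^0.283 = 47.0127 knots
ΔV/Δz = (47.0127 − 26.1)/(24.0 − 3.0) = 20.9127/21.0000 = 0.99584 knots/m

0.9958 knots/m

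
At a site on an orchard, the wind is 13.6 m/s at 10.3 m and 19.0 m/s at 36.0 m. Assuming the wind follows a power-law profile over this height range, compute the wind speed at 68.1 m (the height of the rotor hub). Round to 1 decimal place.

First find α: α = ln(V₂/V₁)/ln(z₂/z₁) = ln(19.0/13.6)/ln(36.0/10.3) = 0.33437/1.25138 = 0.2672
Extrapolate from 36.0 m to 68.1 m: V₃ = 19.0 × (68.1/36.0)^0.2672 = 19.0 × 1.1857 = 22.5282 m/s

22.5 m/s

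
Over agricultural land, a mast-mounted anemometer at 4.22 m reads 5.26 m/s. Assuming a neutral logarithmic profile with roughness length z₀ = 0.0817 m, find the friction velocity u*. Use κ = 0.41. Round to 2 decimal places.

u* ≈ 0.55 m/s

Log law: V(z) = (u*/κ) · ln(z/z₀) ⇒ u* = κ · V / ln(z/z₀)
u* = 0.41 × 5.26 / ln(4.22/0.0817) = 0.41 × 5.26 / 3.9445
   = 2.1566 / 3.9445 = 0.5467 m/s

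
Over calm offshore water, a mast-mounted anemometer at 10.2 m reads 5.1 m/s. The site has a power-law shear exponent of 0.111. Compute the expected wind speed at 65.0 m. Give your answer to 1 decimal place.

Power-law profile: V₂ = V₁ · (z₂/z₁)^α
V₂ = 5.1 × (65.0/10.2)^0.111 = 5.1 × (6.3725)^0.111
    = 5.1 × 1.2282 = 6.2640 m/s

6.3 m/s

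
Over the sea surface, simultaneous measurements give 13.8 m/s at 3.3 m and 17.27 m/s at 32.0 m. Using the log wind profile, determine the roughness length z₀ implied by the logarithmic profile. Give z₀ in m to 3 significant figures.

z₀ ≈ 0.000393 m

Log law: V(z) ∝ ln(z/z₀). With r = V₁/V₂ = 13.8/17.27 = 0.79907,
r · ln(z₂/z₀) = ln(z₁/z₀) ⇒ ln z₀ = (ln z₁ − r·ln z₂)/(1 − r)
ln z₀ = (1.19392 − 0.79907×3.46574) / 0.20093 = -7.8410
z₀ = exp(-7.8410) = 0.0003933 m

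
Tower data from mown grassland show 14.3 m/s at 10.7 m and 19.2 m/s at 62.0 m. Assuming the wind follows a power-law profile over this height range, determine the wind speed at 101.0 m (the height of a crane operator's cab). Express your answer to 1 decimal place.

20.8 m/s

First find α: α = ln(V₂/V₁)/ln(z₂/z₁) = ln(19.2/14.3)/ln(62.0/10.7) = 0.29465/1.75689 = 0.1677
Extrapolate from 62.0 m to 101.0 m: V₃ = 19.2 × (101.0/62.0)^0.1677 = 19.2 × 1.0853 = 20.8374 m/s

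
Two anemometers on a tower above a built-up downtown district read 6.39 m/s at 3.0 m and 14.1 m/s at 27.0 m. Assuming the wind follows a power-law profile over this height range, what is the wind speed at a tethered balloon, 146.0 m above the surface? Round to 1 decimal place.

25.9 m/s

First find α: α = ln(V₂/V₁)/ln(z₂/z₁) = ln(14.1/6.39)/ln(27.0/3.0) = 0.79144/2.19722 = 0.3602
Extrapolate from 27.0 m to 146.0 m: V₃ = 14.1 × (146.0/27.0)^0.3602 = 14.1 × 1.8366 = 25.8965 m/s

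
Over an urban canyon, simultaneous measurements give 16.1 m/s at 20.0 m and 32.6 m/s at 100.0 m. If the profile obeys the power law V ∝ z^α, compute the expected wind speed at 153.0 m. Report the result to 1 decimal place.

39.3 m/s

First find α: α = ln(V₂/V₁)/ln(z₂/z₁) = ln(32.6/16.1)/ln(100.0/20.0) = 0.70549/1.60944 = 0.4383
Extrapolate from 100.0 m to 153.0 m: V₃ = 32.6 × (153.0/100.0)^0.4383 = 32.6 × 1.2049 = 39.2805 m/s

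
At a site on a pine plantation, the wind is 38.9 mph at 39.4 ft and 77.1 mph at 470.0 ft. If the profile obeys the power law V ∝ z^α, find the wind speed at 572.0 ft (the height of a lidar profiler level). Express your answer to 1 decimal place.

81.4 mph

First find α: α = ln(V₂/V₁)/ln(z₂/z₁) = ln(77.1/38.9)/ln(470.0/39.4) = 0.68411/2.47897 = 0.2760
Extrapolate from 470.0 ft to 572.0 ft: V₃ = 77.1 × (572.0/470.0)^0.2760 = 77.1 × 1.0557 = 81.3942 mph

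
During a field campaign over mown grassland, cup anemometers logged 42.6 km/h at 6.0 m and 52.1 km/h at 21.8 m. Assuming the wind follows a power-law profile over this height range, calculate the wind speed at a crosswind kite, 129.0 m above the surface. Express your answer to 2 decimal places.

First find α: α = ln(V₂/V₁)/ln(z₂/z₁) = ln(52.1/42.6)/ln(21.8/6.0) = 0.20131/1.29015 = 0.1560
Extrapolate from 21.8 m to 129.0 m: V₃ = 52.1 × (129.0/21.8)^0.1560 = 52.1 × 1.3197 = 68.7573 km/h

68.76 km/h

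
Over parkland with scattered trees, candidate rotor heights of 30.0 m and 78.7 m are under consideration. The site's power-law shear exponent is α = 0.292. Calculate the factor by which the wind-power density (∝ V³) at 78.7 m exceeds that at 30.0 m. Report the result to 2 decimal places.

Speed ratio: V_B/V_A = (z_B/z_A)^α = (78.7/30.0)^0.292 = (2.6233)^0.292 = 1.32527
Power-density ratio: P_B/P_A = (V_B/V_A)³ = (1.32527)³ = 2.32764

2.33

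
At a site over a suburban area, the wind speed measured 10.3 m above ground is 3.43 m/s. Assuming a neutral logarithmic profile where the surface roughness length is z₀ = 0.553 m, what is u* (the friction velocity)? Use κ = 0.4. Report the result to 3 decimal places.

Log law: V(z) = (u*/κ) · ln(z/z₀) ⇒ u* = κ · V / ln(z/z₀)
u* = 0.4 × 3.43 / ln(10.3/0.553) = 0.4 × 3.43 / 2.9245
   = 1.3720 / 2.9245 = 0.4691 m/s

u* ≈ 0.469 m/s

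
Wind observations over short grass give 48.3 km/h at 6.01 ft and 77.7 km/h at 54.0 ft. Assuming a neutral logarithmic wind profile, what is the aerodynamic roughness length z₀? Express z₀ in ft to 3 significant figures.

z₀ ≈ 0.163 ft

Log law: V(z) ∝ ln(z/z₀). With r = V₁/V₂ = 48.3/77.7 = 0.62162,
r · ln(z₂/z₀) = ln(z₁/z₀) ⇒ ln z₀ = (ln z₁ − r·ln z₂)/(1 − r)
ln z₀ = (1.79342 − 0.62162×3.98898) / 0.37838 = -1.8136
z₀ = exp(-1.8136) = 0.1631 ft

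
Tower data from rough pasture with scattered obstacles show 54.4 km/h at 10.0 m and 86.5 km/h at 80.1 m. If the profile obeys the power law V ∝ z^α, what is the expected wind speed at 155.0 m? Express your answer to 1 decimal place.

First find α: α = ln(V₂/V₁)/ln(z₂/z₁) = ln(86.5/54.4)/ln(80.1/10.0) = 0.46378/2.08069 = 0.2229
Extrapolate from 80.1 m to 155.0 m: V₃ = 86.5 × (155.0/80.1)^0.2229 = 86.5 × 1.1585 = 100.2122 km/h

100.2 km/h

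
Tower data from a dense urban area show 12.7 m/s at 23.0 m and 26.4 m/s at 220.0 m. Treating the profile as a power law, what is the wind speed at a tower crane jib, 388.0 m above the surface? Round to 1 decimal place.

First find α: α = ln(V₂/V₁)/ln(z₂/z₁) = ln(26.4/12.7)/ln(220.0/23.0) = 0.73176/2.25813 = 0.3241
Extrapolate from 220.0 m to 388.0 m: V₃ = 26.4 × (388.0/220.0)^0.3241 = 26.4 × 1.2019 = 31.7288 m/s

31.7 m/s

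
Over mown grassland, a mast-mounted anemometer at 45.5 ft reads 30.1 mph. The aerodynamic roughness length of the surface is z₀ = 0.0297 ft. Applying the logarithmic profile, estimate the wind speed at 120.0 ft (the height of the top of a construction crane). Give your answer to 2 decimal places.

Log law: V(z) ∝ ln(z/z₀), so V₂/V₁ = ln(z₂/z₀) / ln(z₁/z₀).
ln(120.0/0.0297) = 8.3041, ln(45.5/0.0297) = 7.3343
V₂ = 30.1 × 8.3041/7.3343 = 30.1 × 1.1322 = 34.0800 mph

34.08 mph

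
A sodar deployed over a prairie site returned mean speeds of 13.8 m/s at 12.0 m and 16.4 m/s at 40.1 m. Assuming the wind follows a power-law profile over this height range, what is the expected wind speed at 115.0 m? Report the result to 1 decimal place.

19.1 m/s

First find α: α = ln(V₂/V₁)/ln(z₂/z₁) = ln(16.4/13.8)/ln(40.1/12.0) = 0.17261/1.20647 = 0.1431
Extrapolate from 40.1 m to 115.0 m: V₃ = 16.4 × (115.0/40.1)^0.1431 = 16.4 × 1.1627 = 19.0681 m/s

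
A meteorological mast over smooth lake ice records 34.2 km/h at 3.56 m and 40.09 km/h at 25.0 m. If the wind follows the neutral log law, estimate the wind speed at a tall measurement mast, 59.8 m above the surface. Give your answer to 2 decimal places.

Log law: V ∝ ln(z/z₀). From the pair, with r = V₁/V₂ = 0.85308,
ln z₀ = (ln z₁ − r·ln z₂)/(1 − r) = (1.2698 − 0.85308×3.2189)/0.14692 = -10.0477 → z₀ = 0.00004329 m
V₃ = V₁ · ln(z₃/z₀)/ln(z₁/z₀) = 34.2 × 14.1387/11.3174 = 42.7255 km/h

42.73 km/h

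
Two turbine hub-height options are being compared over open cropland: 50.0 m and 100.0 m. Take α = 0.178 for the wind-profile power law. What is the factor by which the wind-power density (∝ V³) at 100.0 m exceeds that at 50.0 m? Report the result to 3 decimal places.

Speed ratio: V_B/V_A = (z_B/z_A)^α = (100.0/50.0)^0.178 = (2.0000)^0.178 = 1.13131
Power-density ratio: P_B/P_A = (V_B/V_A)³ = (1.13131)³ = 1.44794

1.448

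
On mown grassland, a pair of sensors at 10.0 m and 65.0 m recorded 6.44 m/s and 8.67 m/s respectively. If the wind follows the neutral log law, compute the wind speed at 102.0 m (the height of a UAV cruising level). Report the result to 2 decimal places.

9.21 m/s

Log law: V ∝ ln(z/z₀). From the pair, with r = V₁/V₂ = 0.74279,
ln z₀ = (ln z₁ − r·ln z₂)/(1 − r) = (2.3026 − 0.74279×4.1744)/0.25721 = -3.1030 → z₀ = 0.04492 m
V₃ = V₁ · ln(z₃/z₀)/ln(z₁/z₀) = 6.44 × 7.7280/5.4056 = 9.2068 m/s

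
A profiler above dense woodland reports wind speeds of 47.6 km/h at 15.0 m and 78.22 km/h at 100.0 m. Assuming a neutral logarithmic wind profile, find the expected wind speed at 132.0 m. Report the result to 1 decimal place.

Log law: V ∝ ln(z/z₀). From the pair, with r = V₁/V₂ = 0.60854,
ln z₀ = (ln z₁ − r·ln z₂)/(1 − r) = (2.7081 − 0.60854×4.6052)/0.39146 = -0.2411 → z₀ = 0.7858 m
V₃ = V₁ · ln(z₃/z₀)/ln(z₁/z₀) = 47.6 × 5.1239/2.9491 = 82.7010 km/h

82.7 km/h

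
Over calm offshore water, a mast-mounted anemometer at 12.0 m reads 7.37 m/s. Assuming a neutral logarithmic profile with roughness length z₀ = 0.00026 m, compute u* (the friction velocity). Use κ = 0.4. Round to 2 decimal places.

u* ≈ 0.27 m/s

Log law: V(z) = (u*/κ) · ln(z/z₀) ⇒ u* = κ · V / ln(z/z₀)
u* = 0.4 × 7.37 / ln(12.0/0.00026) = 0.4 × 7.37 / 10.7397
   = 2.9480 / 10.7397 = 0.2745 m/s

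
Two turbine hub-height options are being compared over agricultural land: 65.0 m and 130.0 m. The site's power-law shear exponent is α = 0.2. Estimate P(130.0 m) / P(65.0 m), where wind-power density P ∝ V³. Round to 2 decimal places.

1.52

Speed ratio: V_B/V_A = (z_B/z_A)^α = (130.0/65.0)^0.2 = (2.0000)^0.2 = 1.14870
Power-density ratio: P_B/P_A = (V_B/V_A)³ = (1.14870)³ = 1.51572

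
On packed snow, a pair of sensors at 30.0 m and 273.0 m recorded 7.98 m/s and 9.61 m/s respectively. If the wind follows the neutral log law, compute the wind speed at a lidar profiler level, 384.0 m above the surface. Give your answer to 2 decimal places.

Log law: V ∝ ln(z/z₀). From the pair, with r = V₁/V₂ = 0.83039,
ln z₀ = (ln z₁ − r·ln z₂)/(1 − r) = (3.4012 − 0.83039×5.6095)/0.16961 = -7.4099 → z₀ = 0.0006053 m
V₃ = V₁ · ln(z₃/z₀)/ln(z₁/z₀) = 7.98 × 13.3605/10.8111 = 9.8618 m/s

9.86 m/s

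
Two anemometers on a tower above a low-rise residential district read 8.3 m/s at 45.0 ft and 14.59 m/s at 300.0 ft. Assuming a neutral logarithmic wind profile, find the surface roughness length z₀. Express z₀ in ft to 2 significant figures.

z₀ ≈ 3.7 ft

Log law: V(z) ∝ ln(z/z₀). With r = V₁/V₂ = 8.3/14.59 = 0.56888,
r · ln(z₂/z₀) = ln(z₁/z₀) ⇒ ln z₀ = (ln z₁ − r·ln z₂)/(1 − r)
ln z₀ = (3.80666 − 0.56888×5.70378) / 0.43112 = 1.3033
z₀ = exp(1.3033) = 3.681 ft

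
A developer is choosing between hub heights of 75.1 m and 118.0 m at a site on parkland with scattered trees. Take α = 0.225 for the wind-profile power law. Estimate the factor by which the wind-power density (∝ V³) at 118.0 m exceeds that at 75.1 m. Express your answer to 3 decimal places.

Speed ratio: V_B/V_A = (z_B/z_A)^α = (118.0/75.1)^0.225 = (1.5712)^0.225 = 1.10702
Power-density ratio: P_B/P_A = (V_B/V_A)³ = (1.10702)³ = 1.35664

1.357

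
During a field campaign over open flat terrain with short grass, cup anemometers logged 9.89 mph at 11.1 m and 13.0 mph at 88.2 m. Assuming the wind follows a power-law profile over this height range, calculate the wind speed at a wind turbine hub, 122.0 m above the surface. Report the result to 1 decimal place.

13.6 mph

First find α: α = ln(V₂/V₁)/ln(z₂/z₁) = ln(13.0/9.89)/ln(88.2/11.1) = 0.27343/2.07266 = 0.1319
Extrapolate from 88.2 m to 122.0 m: V₃ = 13.0 × (122.0/88.2)^0.1319 = 13.0 × 1.0437 = 13.5684 mph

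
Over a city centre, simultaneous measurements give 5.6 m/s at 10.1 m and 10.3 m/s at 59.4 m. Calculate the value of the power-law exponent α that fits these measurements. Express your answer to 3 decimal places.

α ≈ 0.344

Power law: V₂/V₁ = (z₂/z₁)^α ⇒ α = ln(V₂/V₁) / ln(z₂/z₁)
α = ln(10.3/5.6) / ln(59.4/10.1) = ln(1.8393) / ln(5.8812)
  = 0.60938 / 1.77176 = 0.34394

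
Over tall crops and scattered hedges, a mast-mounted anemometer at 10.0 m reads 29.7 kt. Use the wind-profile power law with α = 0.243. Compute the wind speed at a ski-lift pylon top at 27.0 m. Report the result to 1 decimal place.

37.8 kt

Power-law profile: V₂ = V₁ · (z₂/z₁)^α
V₂ = 29.7 × (27.0/10.0)^0.243 = 29.7 × (2.7000)^0.243
    = 29.7 × 1.2730 = 37.8075 kt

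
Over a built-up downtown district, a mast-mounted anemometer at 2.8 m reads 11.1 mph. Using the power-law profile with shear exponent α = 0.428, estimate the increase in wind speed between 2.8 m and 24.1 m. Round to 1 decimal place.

16.8 mph

Power law: V₂ = V₁ · (z₂/z₁)^α = 11.1 × (8.6071)^0.428 = 27.8896 mph
ΔV = 27.8896 − 11.1 = 16.7896 mph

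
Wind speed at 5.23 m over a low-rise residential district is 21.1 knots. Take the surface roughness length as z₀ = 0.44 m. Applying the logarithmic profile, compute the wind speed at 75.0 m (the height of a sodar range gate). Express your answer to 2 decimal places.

43.80 knots

Log law: V(z) ∝ ln(z/z₀), so V₂/V₁ = ln(z₂/z₀) / ln(z₁/z₀).
ln(75.0/0.44) = 5.1385, ln(5.23/0.44) = 2.4754
V₂ = 21.1 × 5.1385/2.4754 = 21.1 × 2.0758 = 43.7998 knots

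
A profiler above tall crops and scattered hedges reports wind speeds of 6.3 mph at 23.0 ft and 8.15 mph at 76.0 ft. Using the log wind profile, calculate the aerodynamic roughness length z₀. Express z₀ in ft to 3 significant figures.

Log law: V(z) ∝ ln(z/z₀). With r = V₁/V₂ = 6.3/8.15 = 0.77301,
r · ln(z₂/z₀) = ln(z₁/z₀) ⇒ ln z₀ = (ln z₁ − r·ln z₂)/(1 − r)
ln z₀ = (3.13549 − 0.77301×4.33073) / 0.22699 = -0.9348
z₀ = exp(-0.9348) = 0.3927 ft

z₀ ≈ 0.393 ft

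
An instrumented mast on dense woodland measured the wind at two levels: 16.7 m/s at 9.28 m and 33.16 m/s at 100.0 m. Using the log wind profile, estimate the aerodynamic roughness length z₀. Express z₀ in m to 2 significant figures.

Log law: V(z) ∝ ln(z/z₀). With r = V₁/V₂ = 16.7/33.16 = 0.50362,
r · ln(z₂/z₀) = ln(z₁/z₀) ⇒ ln z₀ = (ln z₁ − r·ln z₂)/(1 − r)
ln z₀ = (2.22786 − 0.50362×4.60517) / 0.49638 = -0.1841
z₀ = exp(-0.1841) = 0.8318 m

z₀ ≈ 0.83 m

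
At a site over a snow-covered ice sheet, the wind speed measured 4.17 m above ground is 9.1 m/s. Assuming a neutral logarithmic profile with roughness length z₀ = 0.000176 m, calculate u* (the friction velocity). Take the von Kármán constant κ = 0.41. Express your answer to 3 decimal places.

u* ≈ 0.370 m/s

Log law: V(z) = (u*/κ) · ln(z/z₀) ⇒ u* = κ · V / ln(z/z₀)
u* = 0.41 × 9.1 / ln(4.17/0.000176) = 0.41 × 9.1 / 10.0729
   = 3.7310 / 10.0729 = 0.3704 m/s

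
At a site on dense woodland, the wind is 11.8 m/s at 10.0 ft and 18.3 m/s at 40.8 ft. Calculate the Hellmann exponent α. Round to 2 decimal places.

α ≈ 0.31

Power law: V₂/V₁ = (z₂/z₁)^α ⇒ α = ln(V₂/V₁) / ln(z₂/z₁)
α = ln(18.3/11.8) / ln(40.8/10.0) = ln(1.5508) / ln(4.0800)
  = 0.43880 / 1.40610 = 0.31207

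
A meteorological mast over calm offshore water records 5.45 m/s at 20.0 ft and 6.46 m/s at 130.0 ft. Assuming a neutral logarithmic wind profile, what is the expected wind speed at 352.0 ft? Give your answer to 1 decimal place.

Log law: V ∝ ln(z/z₀). From the pair, with r = V₁/V₂ = 0.84365,
ln z₀ = (ln z₁ − r·ln z₂)/(1 − r) = (2.9957 − 0.84365×4.8675)/0.15635 = -7.1046 → z₀ = 0.0008213 ft
V₃ = V₁ · ln(z₃/z₀)/ln(z₁/z₀) = 5.45 × 12.9682/10.1003 = 6.9975 m/s

7.0 m/s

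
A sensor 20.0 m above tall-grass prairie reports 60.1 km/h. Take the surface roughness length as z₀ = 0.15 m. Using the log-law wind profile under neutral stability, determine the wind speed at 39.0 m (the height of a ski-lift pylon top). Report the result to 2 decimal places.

Log law: V(z) ∝ ln(z/z₀), so V₂/V₁ = ln(z₂/z₀) / ln(z₁/z₀).
ln(39.0/0.15) = 5.5607, ln(20.0/0.15) = 4.8929
V₂ = 60.1 × 5.5607/4.8929 = 60.1 × 1.1365 = 68.3031 km/h

68.30 km/h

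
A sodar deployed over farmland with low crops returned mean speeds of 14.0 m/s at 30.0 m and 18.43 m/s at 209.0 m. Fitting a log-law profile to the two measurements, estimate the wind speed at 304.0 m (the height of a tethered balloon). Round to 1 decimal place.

Log law: V ∝ ln(z/z₀). From the pair, with r = V₁/V₂ = 0.75963,
ln z₀ = (ln z₁ − r·ln z₂)/(1 − r) = (3.4012 − 0.75963×5.3423)/0.24037 = -2.7333 → z₀ = 0.06500 m
V₃ = V₁ · ln(z₃/z₀)/ln(z₁/z₀) = 14.0 × 8.4503/6.1345 = 19.2851 m/s

19.3 m/s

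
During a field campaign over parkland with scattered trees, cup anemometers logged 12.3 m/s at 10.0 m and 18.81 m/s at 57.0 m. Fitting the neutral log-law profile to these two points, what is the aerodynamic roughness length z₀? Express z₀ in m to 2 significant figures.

Log law: V(z) ∝ ln(z/z₀). With r = V₁/V₂ = 12.3/18.81 = 0.65391,
r · ln(z₂/z₀) = ln(z₁/z₀) ⇒ ln z₀ = (ln z₁ − r·ln z₂)/(1 − r)
ln z₀ = (2.30259 − 0.65391×4.04305) / 0.34609 = -0.9859
z₀ = exp(-0.9859) = 0.3731 m

z₀ ≈ 0.37 m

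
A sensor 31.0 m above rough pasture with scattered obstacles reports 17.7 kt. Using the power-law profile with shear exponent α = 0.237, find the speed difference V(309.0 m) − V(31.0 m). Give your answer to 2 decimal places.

Power law: V₂ = V₁ · (z₂/z₁)^α = 17.7 × (9.9677)^0.237 = 30.5239 kt
ΔV = 30.5239 − 17.7 = 12.8239 kt

12.82 kt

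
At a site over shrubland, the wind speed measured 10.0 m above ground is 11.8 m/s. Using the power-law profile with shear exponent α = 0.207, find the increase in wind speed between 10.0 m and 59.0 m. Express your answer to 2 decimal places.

5.24 m/s

Power law: V₂ = V₁ · (z₂/z₁)^α = 11.8 × (5.9000)^0.207 = 17.0392 m/s
ΔV = 17.0392 − 11.8 = 5.2392 m/s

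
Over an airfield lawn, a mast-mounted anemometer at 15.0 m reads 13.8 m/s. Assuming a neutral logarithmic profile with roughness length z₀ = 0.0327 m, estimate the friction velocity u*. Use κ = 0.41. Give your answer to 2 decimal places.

u* ≈ 0.92 m/s

Log law: V(z) = (u*/κ) · ln(z/z₀) ⇒ u* = κ · V / ln(z/z₀)
u* = 0.41 × 13.8 / ln(15.0/0.0327) = 0.41 × 13.8 / 6.1284
   = 5.6580 / 6.1284 = 0.9232 m/s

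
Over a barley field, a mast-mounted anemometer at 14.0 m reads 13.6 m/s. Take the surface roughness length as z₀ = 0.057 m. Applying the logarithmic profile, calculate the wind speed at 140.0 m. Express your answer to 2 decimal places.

Log law: V(z) ∝ ln(z/z₀), so V₂/V₁ = ln(z₂/z₀) / ln(z₁/z₀).
ln(140.0/0.057) = 7.8063, ln(14.0/0.057) = 5.5038
V₂ = 13.6 × 7.8063/5.5038 = 13.6 × 1.4184 = 19.2898 m/s

19.29 m/s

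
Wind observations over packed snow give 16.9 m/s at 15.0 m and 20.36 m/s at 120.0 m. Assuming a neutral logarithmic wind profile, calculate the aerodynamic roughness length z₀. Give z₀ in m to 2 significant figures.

z₀ ≈ 0.00058 m

Log law: V(z) ∝ ln(z/z₀). With r = V₁/V₂ = 16.9/20.36 = 0.83006,
r · ln(z₂/z₀) = ln(z₁/z₀) ⇒ ln z₀ = (ln z₁ − r·ln z₂)/(1 − r)
ln z₀ = (2.70805 − 0.83006×4.78749) / 0.16994 = -7.4488
z₀ = exp(-7.4488) = 0.0005822 m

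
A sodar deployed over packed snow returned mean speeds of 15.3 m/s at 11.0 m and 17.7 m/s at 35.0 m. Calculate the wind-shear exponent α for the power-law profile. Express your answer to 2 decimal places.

α ≈ 0.13

Power law: V₂/V₁ = (z₂/z₁)^α ⇒ α = ln(V₂/V₁) / ln(z₂/z₁)
α = ln(17.7/15.3) / ln(35.0/11.0) = ln(1.1569) / ln(3.1818)
  = 0.14571 / 1.15745 = 0.12589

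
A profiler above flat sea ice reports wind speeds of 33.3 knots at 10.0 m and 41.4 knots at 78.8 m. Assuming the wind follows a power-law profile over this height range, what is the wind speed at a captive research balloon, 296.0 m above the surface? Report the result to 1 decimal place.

First find α: α = ln(V₂/V₁)/ln(z₂/z₁) = ln(41.4/33.3)/ln(78.8/10.0) = 0.21772/2.06433 = 0.1055
Extrapolate from 78.8 m to 296.0 m: V₃ = 41.4 × (296.0/78.8)^0.1055 = 41.4 × 1.1498 = 47.6015 knots

47.6 knots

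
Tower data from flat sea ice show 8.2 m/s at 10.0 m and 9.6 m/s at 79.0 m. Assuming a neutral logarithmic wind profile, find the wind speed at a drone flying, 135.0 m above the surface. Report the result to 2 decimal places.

Log law: V ∝ ln(z/z₀). From the pair, with r = V₁/V₂ = 0.85417,
ln z₀ = (ln z₁ − r·ln z₂)/(1 − r) = (2.3026 − 0.85417×4.3694)/0.14583 = -9.8033 → z₀ = 0.00005527 m
V₃ = V₁ · ln(z₃/z₀)/ln(z₁/z₀) = 8.2 × 14.7086/12.1059 = 9.9629 m/s

9.96 m/s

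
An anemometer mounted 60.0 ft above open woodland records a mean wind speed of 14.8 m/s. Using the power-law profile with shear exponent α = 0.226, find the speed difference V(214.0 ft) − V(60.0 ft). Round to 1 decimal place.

Power law: V₂ = V₁ · (z₂/z₁)^α = 14.8 × (3.5667)^0.226 = 19.7275 m/s
ΔV = 19.7275 − 14.8 = 4.9275 m/s

4.9 m/s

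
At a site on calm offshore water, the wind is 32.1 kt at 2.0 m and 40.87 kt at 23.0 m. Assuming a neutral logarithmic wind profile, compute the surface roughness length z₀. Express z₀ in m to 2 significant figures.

Log law: V(z) ∝ ln(z/z₀). With r = V₁/V₂ = 32.1/40.87 = 0.78542,
r · ln(z₂/z₀) = ln(z₁/z₀) ⇒ ln z₀ = (ln z₁ − r·ln z₂)/(1 − r)
ln z₀ = (0.69315 − 0.78542×3.13549) / 0.21458 = -8.2463
z₀ = exp(-8.2463) = 0.0002622 m

z₀ ≈ 0.00026 m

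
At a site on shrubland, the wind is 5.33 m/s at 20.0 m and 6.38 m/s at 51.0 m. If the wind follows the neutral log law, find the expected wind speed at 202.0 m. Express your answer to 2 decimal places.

Log law: V ∝ ln(z/z₀). From the pair, with r = V₁/V₂ = 0.83542,
ln z₀ = (ln z₁ − r·ln z₂)/(1 − r) = (2.9957 − 0.83542×3.9318)/0.16458 = -1.7561 → z₀ = 0.1727 m
V₃ = V₁ · ln(z₃/z₀)/ln(z₁/z₀) = 5.33 × 7.0643/4.7518 = 7.9239 m/s

7.92 m/s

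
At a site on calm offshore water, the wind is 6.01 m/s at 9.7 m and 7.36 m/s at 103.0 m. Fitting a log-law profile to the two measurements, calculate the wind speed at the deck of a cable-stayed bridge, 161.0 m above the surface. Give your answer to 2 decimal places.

7.62 m/s

Log law: V ∝ ln(z/z₀). From the pair, with r = V₁/V₂ = 0.81658,
ln z₀ = (ln z₁ − r·ln z₂)/(1 − r) = (2.2721 − 0.81658×4.6347)/0.18342 = -8.2458 → z₀ = 0.0002623 m
V₃ = V₁ · ln(z₃/z₀)/ln(z₁/z₀) = 6.01 × 13.3272/10.5180 = 7.6152 m/s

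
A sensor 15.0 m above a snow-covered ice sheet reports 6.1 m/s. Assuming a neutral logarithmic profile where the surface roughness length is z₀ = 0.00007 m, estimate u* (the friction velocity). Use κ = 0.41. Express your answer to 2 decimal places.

u* ≈ 0.20 m/s

Log law: V(z) = (u*/κ) · ln(z/z₀) ⇒ u* = κ · V / ln(z/z₀)
u* = 0.41 × 6.1 / ln(15.0/0.00007) = 0.41 × 6.1 / 12.2751
   = 2.5010 / 12.2751 = 0.2037 m/s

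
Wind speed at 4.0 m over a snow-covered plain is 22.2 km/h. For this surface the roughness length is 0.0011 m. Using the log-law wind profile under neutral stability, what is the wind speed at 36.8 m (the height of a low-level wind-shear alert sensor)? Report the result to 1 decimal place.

28.2 km/h

Log law: V(z) ∝ ln(z/z₀), so V₂/V₁ = ln(z₂/z₀) / ln(z₁/z₀).
ln(36.8/0.0011) = 10.4179, ln(4.0/0.0011) = 8.1987
V₂ = 22.2 × 10.4179/8.1987 = 22.2 × 1.2707 = 28.2090 km/h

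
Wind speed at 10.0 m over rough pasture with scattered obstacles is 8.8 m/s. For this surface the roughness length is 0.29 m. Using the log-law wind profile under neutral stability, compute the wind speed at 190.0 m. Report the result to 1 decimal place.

Log law: V(z) ∝ ln(z/z₀), so V₂/V₁ = ln(z₂/z₀) / ln(z₁/z₀).
ln(190.0/0.29) = 6.4849, ln(10.0/0.29) = 3.5405
V₂ = 8.8 × 6.4849/3.5405 = 8.8 × 1.8317 = 16.1186 m/s

16.1 m/s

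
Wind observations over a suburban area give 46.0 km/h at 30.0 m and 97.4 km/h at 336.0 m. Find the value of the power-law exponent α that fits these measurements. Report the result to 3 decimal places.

Power law: V₂/V₁ = (z₂/z₁)^α ⇒ α = ln(V₂/V₁) / ln(z₂/z₁)
α = ln(97.4/46.0) / ln(336.0/30.0) = ln(2.1174) / ln(11.2000)
  = 0.75018 / 2.41591 = 0.31052

α ≈ 0.311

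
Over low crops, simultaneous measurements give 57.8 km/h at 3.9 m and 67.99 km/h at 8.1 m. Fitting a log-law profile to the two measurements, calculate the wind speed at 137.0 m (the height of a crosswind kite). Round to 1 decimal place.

Log law: V ∝ ln(z/z₀). From the pair, with r = V₁/V₂ = 0.85013,
ln z₀ = (ln z₁ − r·ln z₂)/(1 − r) = (1.3610 − 0.85013×2.0919)/0.14987 = -2.7848 → z₀ = 0.06174 m
V₃ = V₁ · ln(z₃/z₀)/ln(z₁/z₀) = 57.8 × 7.7048/4.1458 = 107.4195 km/h

107.4 km/h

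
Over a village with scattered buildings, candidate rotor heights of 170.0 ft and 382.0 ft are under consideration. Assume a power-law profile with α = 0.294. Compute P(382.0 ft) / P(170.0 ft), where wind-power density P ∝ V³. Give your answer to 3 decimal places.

2.042

Speed ratio: V_B/V_A = (z_B/z_A)^α = (382.0/170.0)^0.294 = (2.2471)^0.294 = 1.26875
Power-density ratio: P_B/P_A = (V_B/V_A)³ = (1.26875)³ = 2.04232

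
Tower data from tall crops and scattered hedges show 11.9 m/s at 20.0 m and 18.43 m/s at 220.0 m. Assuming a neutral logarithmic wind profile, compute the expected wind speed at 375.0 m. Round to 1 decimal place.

19.9 m/s

Log law: V ∝ ln(z/z₀). From the pair, with r = V₁/V₂ = 0.64569,
ln z₀ = (ln z₁ − r·ln z₂)/(1 − r) = (2.9957 − 0.64569×5.3936)/0.35431 = -1.3741 → z₀ = 0.2531 m
V₃ = V₁ · ln(z₃/z₀)/ln(z₁/z₀) = 11.9 × 7.3010/4.3698 = 19.8823 m/s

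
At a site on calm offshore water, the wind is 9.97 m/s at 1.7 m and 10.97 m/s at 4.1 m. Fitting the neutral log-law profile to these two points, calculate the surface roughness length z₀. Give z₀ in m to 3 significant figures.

z₀ ≈ 0.000262 m

Log law: V(z) ∝ ln(z/z₀). With r = V₁/V₂ = 9.97/10.97 = 0.90884,
r · ln(z₂/z₀) = ln(z₁/z₀) ⇒ ln z₀ = (ln z₁ − r·ln z₂)/(1 − r)
ln z₀ = (0.53063 − 0.90884×1.41099) / 0.09116 = -8.2465
z₀ = exp(-8.2465) = 0.0002622 m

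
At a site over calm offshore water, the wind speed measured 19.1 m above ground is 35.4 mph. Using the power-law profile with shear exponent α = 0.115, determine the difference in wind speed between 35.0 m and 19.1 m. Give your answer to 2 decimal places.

2.55 mph

Power law: V₂ = V₁ · (z₂/z₁)^α = 35.4 × (1.8325)^0.115 = 37.9535 mph
ΔV = 37.9535 − 35.4 = 2.5535 mph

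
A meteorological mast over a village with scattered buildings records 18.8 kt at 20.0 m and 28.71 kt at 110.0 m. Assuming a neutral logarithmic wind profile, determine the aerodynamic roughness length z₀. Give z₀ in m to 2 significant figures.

z₀ ≈ 0.79 m

Log law: V(z) ∝ ln(z/z₀). With r = V₁/V₂ = 18.8/28.71 = 0.65482,
r · ln(z₂/z₀) = ln(z₁/z₀) ⇒ ln z₀ = (ln z₁ − r·ln z₂)/(1 − r)
ln z₀ = (2.99573 − 0.65482×4.70048) / 0.34518 = -0.2383
z₀ = exp(-0.2383) = 0.7880 m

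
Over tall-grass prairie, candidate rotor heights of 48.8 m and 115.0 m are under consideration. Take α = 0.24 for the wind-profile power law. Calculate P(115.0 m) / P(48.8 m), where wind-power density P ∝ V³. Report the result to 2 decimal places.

Speed ratio: V_B/V_A = (z_B/z_A)^α = (115.0/48.8)^0.24 = (2.3566)^0.24 = 1.22842
Power-density ratio: P_B/P_A = (V_B/V_A)³ = (1.22842)³ = 1.85370

1.85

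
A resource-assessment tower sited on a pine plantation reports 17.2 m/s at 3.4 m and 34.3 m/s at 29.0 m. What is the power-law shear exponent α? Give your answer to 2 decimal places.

α ≈ 0.32

Power law: V₂/V₁ = (z₂/z₁)^α ⇒ α = ln(V₂/V₁) / ln(z₂/z₁)
α = ln(34.3/17.2) / ln(29.0/3.4) = ln(1.9942) / ln(8.5294)
  = 0.69024 / 2.14352 = 0.32201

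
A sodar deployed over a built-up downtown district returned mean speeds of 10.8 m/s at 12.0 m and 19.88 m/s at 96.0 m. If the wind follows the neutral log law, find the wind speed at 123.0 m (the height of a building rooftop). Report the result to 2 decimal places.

20.96 m/s

Log law: V ∝ ln(z/z₀). From the pair, with r = V₁/V₂ = 0.54326,
ln z₀ = (ln z₁ − r·ln z₂)/(1 − r) = (2.4849 − 0.54326×4.5643)/0.45674 = 0.0116 → z₀ = 1.012 m
V₃ = V₁ · ln(z₃/z₀)/ln(z₁/z₀) = 10.8 × 4.8006/2.4733 = 20.9622 m/s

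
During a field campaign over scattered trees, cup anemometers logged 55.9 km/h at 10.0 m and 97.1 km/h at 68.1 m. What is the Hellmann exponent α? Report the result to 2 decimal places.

Power law: V₂/V₁ = (z₂/z₁)^α ⇒ α = ln(V₂/V₁) / ln(z₂/z₁)
α = ln(97.1/55.9) / ln(68.1/10.0) = ln(1.7370) / ln(6.8100)
  = 0.55218 / 1.91839 = 0.28783

α ≈ 0.29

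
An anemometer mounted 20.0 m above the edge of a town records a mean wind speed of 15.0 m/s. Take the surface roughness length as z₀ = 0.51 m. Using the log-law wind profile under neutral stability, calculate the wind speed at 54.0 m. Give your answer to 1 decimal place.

Log law: V(z) ∝ ln(z/z₀), so V₂/V₁ = ln(z₂/z₀) / ln(z₁/z₀).
ln(54.0/0.51) = 4.6623, ln(20.0/0.51) = 3.6691
V₂ = 15.0 × 4.6623/3.6691 = 15.0 × 1.2707 = 19.0606 m/s

19.1 m/s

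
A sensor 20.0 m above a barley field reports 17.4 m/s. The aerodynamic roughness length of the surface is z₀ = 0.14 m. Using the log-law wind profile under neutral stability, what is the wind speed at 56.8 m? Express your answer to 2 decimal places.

Log law: V(z) ∝ ln(z/z₀), so V₂/V₁ = ln(z₂/z₀) / ln(z₁/z₀).
ln(56.8/0.14) = 6.0056, ln(20.0/0.14) = 4.9618
V₂ = 17.4 × 6.0056/4.9618 = 17.4 × 1.2104 = 21.0604 m/s

21.06 m/s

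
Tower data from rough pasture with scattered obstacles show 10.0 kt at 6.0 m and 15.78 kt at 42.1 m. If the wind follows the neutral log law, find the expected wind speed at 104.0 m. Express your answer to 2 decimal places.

Log law: V ∝ ln(z/z₀). From the pair, with r = V₁/V₂ = 0.63371,
ln z₀ = (ln z₁ − r·ln z₂)/(1 − r) = (1.7918 − 0.63371×3.7400)/0.36629 = -1.5790 → z₀ = 0.2062 m
V₃ = V₁ · ln(z₃/z₀)/ln(z₁/z₀) = 10.0 × 6.2234/3.3707 = 18.4629 kt

18.46 kt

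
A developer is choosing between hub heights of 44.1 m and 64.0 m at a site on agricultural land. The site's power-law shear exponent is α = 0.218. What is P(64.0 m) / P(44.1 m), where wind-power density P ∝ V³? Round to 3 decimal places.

1.276

Speed ratio: V_B/V_A = (z_B/z_A)^α = (64.0/44.1)^0.218 = (1.4512)^0.218 = 1.08458
Power-density ratio: P_B/P_A = (V_B/V_A)³ = (1.08458)³ = 1.27579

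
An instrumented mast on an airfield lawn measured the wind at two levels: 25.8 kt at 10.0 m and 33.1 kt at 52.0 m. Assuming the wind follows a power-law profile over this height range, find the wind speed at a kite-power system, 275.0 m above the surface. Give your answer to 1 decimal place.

42.6 kt

First find α: α = ln(V₂/V₁)/ln(z₂/z₁) = ln(33.1/25.8)/ln(52.0/10.0) = 0.24916/1.64866 = 0.1511
Extrapolate from 52.0 m to 275.0 m: V₃ = 33.1 × (275.0/52.0)^0.1511 = 33.1 × 1.2862 = 42.5739 kt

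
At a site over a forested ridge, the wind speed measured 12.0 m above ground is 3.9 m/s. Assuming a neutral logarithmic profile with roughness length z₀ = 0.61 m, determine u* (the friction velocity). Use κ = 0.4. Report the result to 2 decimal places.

Log law: V(z) = (u*/κ) · ln(z/z₀) ⇒ u* = κ · V / ln(z/z₀)
u* = 0.4 × 3.9 / ln(12.0/0.61) = 0.4 × 3.9 / 2.9792
   = 1.5600 / 2.9792 = 0.5236 m/s

u* ≈ 0.52 m/s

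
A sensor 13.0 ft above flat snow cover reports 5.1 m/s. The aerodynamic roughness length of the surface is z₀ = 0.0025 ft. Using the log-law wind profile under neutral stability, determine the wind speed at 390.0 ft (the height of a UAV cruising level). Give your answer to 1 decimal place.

7.1 m/s

Log law: V(z) ∝ ln(z/z₀), so V₂/V₁ = ln(z₂/z₀) / ln(z₁/z₀).
ln(390.0/0.0025) = 11.9576, ln(13.0/0.0025) = 8.5564
V₂ = 5.1 × 11.9576/8.5564 = 5.1 × 1.3975 = 7.1273 m/s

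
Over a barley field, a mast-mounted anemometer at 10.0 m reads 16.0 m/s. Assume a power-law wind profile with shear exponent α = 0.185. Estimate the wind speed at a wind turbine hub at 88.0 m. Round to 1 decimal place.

Power-law profile: V₂ = V₁ · (z₂/z₁)^α
V₂ = 16.0 × (88.0/10.0)^0.185 = 16.0 × (8.8000)^0.185
    = 16.0 × 1.4953 = 23.9249 m/s

23.9 m/s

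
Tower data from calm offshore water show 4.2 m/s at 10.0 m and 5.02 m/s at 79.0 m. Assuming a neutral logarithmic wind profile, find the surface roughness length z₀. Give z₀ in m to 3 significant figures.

Log law: V(z) ∝ ln(z/z₀). With r = V₁/V₂ = 4.2/5.02 = 0.83665,
r · ln(z₂/z₀) = ln(z₁/z₀) ⇒ ln z₀ = (ln z₁ − r·ln z₂)/(1 − r)
ln z₀ = (2.30259 − 0.83665×4.36945) / 0.16335 = -8.2838
z₀ = exp(-8.2838) = 0.0002526 m

z₀ ≈ 0.000253 m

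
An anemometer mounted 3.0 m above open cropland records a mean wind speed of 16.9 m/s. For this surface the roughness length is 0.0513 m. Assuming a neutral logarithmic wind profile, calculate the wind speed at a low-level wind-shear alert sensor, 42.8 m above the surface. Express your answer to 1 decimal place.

27.9 m/s

Log law: V(z) ∝ ln(z/z₀), so V₂/V₁ = ln(z₂/z₀) / ln(z₁/z₀).
ln(42.8/0.0513) = 6.7266, ln(3.0/0.0513) = 4.0687
V₂ = 16.9 × 6.7266/4.0687 = 16.9 × 1.6533 = 27.9402 m/s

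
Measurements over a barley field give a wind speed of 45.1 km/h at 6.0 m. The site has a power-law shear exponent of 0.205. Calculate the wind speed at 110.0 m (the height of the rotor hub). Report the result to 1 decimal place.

81.9 km/h

Power-law profile: V₂ = V₁ · (z₂/z₁)^α
V₂ = 45.1 × (110.0/6.0)^0.205 = 45.1 × (18.3333)^0.205
    = 45.1 × 1.8154 = 81.8731 km/h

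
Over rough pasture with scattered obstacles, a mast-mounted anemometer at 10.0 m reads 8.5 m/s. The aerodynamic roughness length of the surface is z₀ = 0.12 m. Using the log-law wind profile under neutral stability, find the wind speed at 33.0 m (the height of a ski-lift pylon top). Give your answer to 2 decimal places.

10.79 m/s

Log law: V(z) ∝ ln(z/z₀), so V₂/V₁ = ln(z₂/z₀) / ln(z₁/z₀).
ln(33.0/0.12) = 5.6168, ln(10.0/0.12) = 4.4228
V₂ = 8.5 × 5.6168/4.4228 = 8.5 × 1.2699 = 10.7945 m/s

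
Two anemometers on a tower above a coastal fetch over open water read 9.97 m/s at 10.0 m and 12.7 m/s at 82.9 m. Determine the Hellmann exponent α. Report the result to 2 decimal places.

α ≈ 0.11

Power law: V₂/V₁ = (z₂/z₁)^α ⇒ α = ln(V₂/V₁) / ln(z₂/z₁)
α = ln(12.7/9.97) / ln(82.9/10.0) = ln(1.2738) / ln(8.2900)
  = 0.24202 / 2.11505 = 0.11443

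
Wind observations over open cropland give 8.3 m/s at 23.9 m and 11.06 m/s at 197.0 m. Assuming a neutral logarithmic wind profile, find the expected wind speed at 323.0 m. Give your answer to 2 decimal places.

Log law: V ∝ ln(z/z₀). From the pair, with r = V₁/V₂ = 0.75045,
ln z₀ = (ln z₁ − r·ln z₂)/(1 − r) = (3.1739 − 0.75045×5.2832)/0.24955 = -3.1694 → z₀ = 0.04203 m
V₃ = V₁ · ln(z₃/z₀)/ln(z₁/z₀) = 8.3 × 8.9470/6.3433 = 11.7070 m/s

11.71 m/s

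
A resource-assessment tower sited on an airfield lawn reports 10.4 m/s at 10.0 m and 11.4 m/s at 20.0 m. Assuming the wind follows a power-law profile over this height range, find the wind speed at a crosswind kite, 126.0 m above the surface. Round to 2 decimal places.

14.55 m/s

First find α: α = ln(V₂/V₁)/ln(z₂/z₁) = ln(11.4/10.4)/ln(20.0/10.0) = 0.09181/0.69315 = 0.1325
Extrapolate from 20.0 m to 126.0 m: V₃ = 11.4 × (126.0/20.0)^0.1325 = 11.4 × 1.2761 = 14.5471 m/s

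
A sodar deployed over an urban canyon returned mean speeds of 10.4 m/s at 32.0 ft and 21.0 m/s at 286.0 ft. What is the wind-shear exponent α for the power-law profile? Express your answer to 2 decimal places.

Power law: V₂/V₁ = (z₂/z₁)^α ⇒ α = ln(V₂/V₁) / ln(z₂/z₁)
α = ln(21.0/10.4) / ln(286.0/32.0) = ln(2.0192) / ln(8.9375)
  = 0.70272 / 2.19026 = 0.32084

α ≈ 0.32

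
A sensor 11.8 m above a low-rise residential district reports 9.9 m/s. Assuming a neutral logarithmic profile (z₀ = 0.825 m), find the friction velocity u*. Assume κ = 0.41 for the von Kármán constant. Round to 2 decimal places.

u* ≈ 1.53 m/s

Log law: V(z) = (u*/κ) · ln(z/z₀) ⇒ u* = κ · V / ln(z/z₀)
u* = 0.41 × 9.9 / ln(11.8/0.825) = 0.41 × 9.9 / 2.6605
   = 4.0590 / 2.6605 = 1.5257 m/s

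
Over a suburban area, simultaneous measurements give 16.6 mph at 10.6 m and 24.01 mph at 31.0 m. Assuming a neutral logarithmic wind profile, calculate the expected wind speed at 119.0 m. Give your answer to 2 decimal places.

33.30 mph

Log law: V ∝ ln(z/z₀). From the pair, with r = V₁/V₂ = 0.69138,
ln z₀ = (ln z₁ − r·ln z₂)/(1 − r) = (2.3609 − 0.69138×3.4340)/0.30862 = -0.0432 → z₀ = 0.9577 m
V₃ = V₁ · ln(z₃/z₀)/ln(z₁/z₀) = 16.6 × 4.8223/2.4041 = 33.2982 mph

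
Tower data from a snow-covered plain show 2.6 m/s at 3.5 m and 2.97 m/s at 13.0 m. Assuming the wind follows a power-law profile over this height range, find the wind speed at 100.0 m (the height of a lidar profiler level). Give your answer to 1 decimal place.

First find α: α = ln(V₂/V₁)/ln(z₂/z₁) = ln(2.97/2.6)/ln(13.0/3.5) = 0.13305/1.31219 = 0.1014
Extrapolate from 13.0 m to 100.0 m: V₃ = 2.97 × (100.0/13.0)^0.1014 = 2.97 × 1.2298 = 3.6526 m/s

3.7 m/s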